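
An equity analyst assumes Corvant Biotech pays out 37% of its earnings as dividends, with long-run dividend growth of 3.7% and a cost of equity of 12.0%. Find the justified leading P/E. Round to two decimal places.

Justified leading P/E = b/(r−g) = 0.37/(0.12−0.037) = 4.4578

4.46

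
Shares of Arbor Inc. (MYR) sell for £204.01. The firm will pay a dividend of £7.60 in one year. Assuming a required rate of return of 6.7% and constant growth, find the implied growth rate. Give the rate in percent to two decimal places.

From P₀ = D₁/(r − g), the implied growth is g = r − D₁/P₀.
g = 0.067 − 7.60/204.01 = 0.067 − 0.03725 = 0.02975

2.97%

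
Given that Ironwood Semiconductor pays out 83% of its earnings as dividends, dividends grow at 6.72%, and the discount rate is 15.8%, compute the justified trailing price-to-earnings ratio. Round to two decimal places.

Justified trailing P/E = b(1+g)/(r−g) = 0.83×(1+0.0672)/(0.158−0.0672) = 9.7552

9.76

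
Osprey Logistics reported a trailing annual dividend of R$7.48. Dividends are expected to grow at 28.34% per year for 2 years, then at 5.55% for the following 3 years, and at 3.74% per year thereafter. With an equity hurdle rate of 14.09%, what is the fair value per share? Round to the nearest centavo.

R$117.35

Three-stage DDM. Project D₁…D_5; terminal Gordon value at t=5 with g = 0.0374; discount at r = 0.1409.
D_1 = 9.5998
D_2 = 12.3204
D_3 = 13.0042
D_4 = 13.7259
D_5 = 14.4877
TV_5 = 15.0296/(0.1409−0.0374) = 145.2133
P₀ = Σ Dₜ/(1+r)ᵗ + TV_5/(1+r)^5 = 117.3545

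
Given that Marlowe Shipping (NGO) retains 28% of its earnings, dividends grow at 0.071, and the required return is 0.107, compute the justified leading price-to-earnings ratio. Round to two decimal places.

Payout ratio b = 1 − 0.28 = 0.72.
Justified leading P/E = b/(r−g) = 0.72/(0.107−0.071) = 20.0000

20.00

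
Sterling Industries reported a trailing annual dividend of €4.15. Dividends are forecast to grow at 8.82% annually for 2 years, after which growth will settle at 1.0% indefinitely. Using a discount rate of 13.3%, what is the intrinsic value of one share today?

Two-stage DDM. Project D₁…D_2 at 0.0882, terminal growth 0.01, discount at r = 0.133.
D_1 = 4.5160
D_2 = 4.9143
Terminal value at t=2: TV = D_3/(r−g) = 4.9635/(0.133−0.01) = 40.3536
P₀ = 4.5160/(1+0.133)^1 + 4.9143/(1+0.133)^2 + 40.3536/(1+0.133)^2 = 39.2498

€39.25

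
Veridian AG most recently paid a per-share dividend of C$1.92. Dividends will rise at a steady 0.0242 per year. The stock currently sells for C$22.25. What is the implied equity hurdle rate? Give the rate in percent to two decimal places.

11.26%

Rearranging the constant-growth DDM: r = D₁/P₀ + g.
D₁ = 1.92 × (1 + 0.0242) = 1.9665.
r = 1.9665 / 22.25 + 0.0242 = 0.08838 + 0.0242 = 0.11258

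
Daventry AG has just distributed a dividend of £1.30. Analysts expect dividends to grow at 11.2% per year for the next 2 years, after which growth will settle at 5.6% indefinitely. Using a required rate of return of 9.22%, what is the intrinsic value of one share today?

£41.98

Two-stage DDM. Project D₁…D_2 at 0.112, terminal growth 0.056, discount at r = 0.0922.
D_1 = 1.4456
D_2 = 1.6075
Terminal value at t=2: TV = D_3/(r−g) = 1.6975/(0.0922−0.056) = 46.8930
P₀ = 1.4456/(1+0.0922)^1 + 1.6075/(1+0.0922)^2 + 46.8930/(1+0.0922)^2 = 41.9812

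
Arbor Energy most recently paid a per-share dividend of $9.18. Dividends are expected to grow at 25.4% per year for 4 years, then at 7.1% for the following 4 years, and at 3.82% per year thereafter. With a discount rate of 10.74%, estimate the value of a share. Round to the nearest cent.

$304.29

Three-stage DDM. Project D₁…D_8; terminal Gordon value at t=8 with g = 0.0382; discount at r = 0.1074.
D_1 = 11.5117
D_2 = 14.4357
D_3 = 18.1024
D_4 = 22.7004
D_5 = 24.3121
D_6 = 26.0382
D_7 = 27.8870
D_8 = 29.8669
TV_8 = 31.0079/(0.1074−0.0382) = 448.0904
P₀ = Σ Dₜ/(1+r)ᵗ + TV_8/(1+r)^8 = 304.2877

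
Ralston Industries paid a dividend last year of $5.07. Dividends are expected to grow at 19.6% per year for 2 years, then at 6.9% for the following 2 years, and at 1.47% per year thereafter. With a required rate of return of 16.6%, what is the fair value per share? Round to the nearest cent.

$49.98

Three-stage DDM. Project D₁…D_4; terminal Gordon value at t=4 with g = 0.0147; discount at r = 0.166.
D_1 = 6.0637
D_2 = 7.2522
D_3 = 7.7526
D_4 = 8.2875
TV_4 = 8.4094/(0.166−0.0147) = 55.5808
P₀ = Σ Dₜ/(1+r)ᵗ + TV_4/(1+r)^4 = 49.9786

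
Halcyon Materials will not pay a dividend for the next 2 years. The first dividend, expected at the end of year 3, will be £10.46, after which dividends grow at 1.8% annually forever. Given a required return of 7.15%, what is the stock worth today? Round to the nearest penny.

Deferred-dividend DDM. At t=2 the remaining stream is a growing perpetuity with first payment D_3 = 10.46.
V_2 = D_3/(r−g) = 10.46/(0.0715−0.018) = 195.5140
P₀ = V_2/(1+r)^2 = 195.5140/(1+0.0715)^2 = 170.2917

£170.29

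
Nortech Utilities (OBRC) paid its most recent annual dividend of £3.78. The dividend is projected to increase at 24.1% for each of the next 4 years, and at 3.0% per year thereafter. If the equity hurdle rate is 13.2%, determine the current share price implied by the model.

Two-stage DDM. Project D₁…D_4 at 0.241, terminal growth 0.03, discount at r = 0.132.
D_1 = 4.6910
D_2 = 5.8215
D_3 = 7.2245
D_4 = 8.9656
Terminal value at t=4: TV = D_5/(r−g) = 9.2346/(0.132−0.03) = 90.5349
P₀ = 4.6910/(1+0.132)^1 + 5.8215/(1+0.132)^2 + 7.2245/(1+0.132)^3 + 8.9656/(1+0.132)^4 + 90.5349/(1+0.132)^4 = 74.2628

£74.26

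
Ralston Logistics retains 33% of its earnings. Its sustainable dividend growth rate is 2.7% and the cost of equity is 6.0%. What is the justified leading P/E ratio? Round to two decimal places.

Payout ratio b = 1 − 0.33 = 0.67.
Justified leading P/E = b/(r−g) = 0.67/(0.06−0.027) = 20.3030

20.30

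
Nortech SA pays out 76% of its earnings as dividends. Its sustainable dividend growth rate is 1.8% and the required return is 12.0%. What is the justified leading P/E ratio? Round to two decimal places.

Justified leading P/E = b/(r−g) = 0.76/(0.12−0.018) = 7.4510

7.45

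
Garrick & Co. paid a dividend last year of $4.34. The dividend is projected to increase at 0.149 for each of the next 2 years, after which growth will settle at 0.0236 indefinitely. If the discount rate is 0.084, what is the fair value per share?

Two-stage DDM. Project D₁…D_2 at 0.149, terminal growth 0.0236, discount at r = 0.084.
D_1 = 4.9867
D_2 = 5.7297
Terminal value at t=2: TV = D_3/(r−g) = 5.8649/(0.084−0.0236) = 97.1009
P₀ = 4.9867/(1+0.084)^1 + 5.7297/(1+0.084)^2 + 97.1009/(1+0.084)^2 = 92.1114

$92.11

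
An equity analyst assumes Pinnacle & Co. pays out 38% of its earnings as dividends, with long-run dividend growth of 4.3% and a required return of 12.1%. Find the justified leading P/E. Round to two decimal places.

4.87

Justified leading P/E = b/(r−g) = 0.38/(0.121−0.043) = 4.8718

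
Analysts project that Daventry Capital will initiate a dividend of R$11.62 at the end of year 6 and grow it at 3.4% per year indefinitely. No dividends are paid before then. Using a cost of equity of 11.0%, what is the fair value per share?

R$90.74

Deferred-dividend DDM. At t=5 the remaining stream is a growing perpetuity with first payment D_6 = 11.62.
V_5 = D_6/(r−g) = 11.62/(0.11−0.034) = 152.8947
P₀ = V_5/(1+r)^5 = 152.8947/(1+0.11)^5 = 90.7356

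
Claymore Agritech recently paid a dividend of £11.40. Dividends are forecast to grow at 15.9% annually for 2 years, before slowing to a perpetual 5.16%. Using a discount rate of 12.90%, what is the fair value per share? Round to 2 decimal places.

Two-stage DDM. Project D₁…D_2 at 0.159, terminal growth 0.0516, discount at r = 0.129.
D_1 = 13.2126
D_2 = 15.3134
Terminal value at t=2: TV = D_3/(r−g) = 16.1036/(0.129−0.0516) = 208.0565
P₀ = 13.2126/(1+0.129)^1 + 15.3134/(1+0.129)^2 + 208.0565/(1+0.129)^2 = 186.9444

£186.94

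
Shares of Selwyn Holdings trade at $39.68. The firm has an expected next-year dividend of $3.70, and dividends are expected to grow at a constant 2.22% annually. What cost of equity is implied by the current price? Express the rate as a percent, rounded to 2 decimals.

Rearranging the constant-growth DDM: r = D₁/P₀ + g.
r = 3.7000 / 39.68 + 0.0222 = 0.09325 + 0.0222 = 0.11545

11.54%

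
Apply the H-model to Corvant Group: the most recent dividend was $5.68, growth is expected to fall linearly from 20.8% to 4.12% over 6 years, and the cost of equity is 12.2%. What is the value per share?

$108.37

H-model: P₀ = D₀[(1+g_L) + H(g_S−g_L)]/(r−g_L), with H = 6/2 = 3.
P₀ = 5.68 × [(1+0.0412) + 3×(0.208−0.0412)] / (0.122−0.0412)
   = 5.68 × 1.5416 / 0.0808 = 108.3699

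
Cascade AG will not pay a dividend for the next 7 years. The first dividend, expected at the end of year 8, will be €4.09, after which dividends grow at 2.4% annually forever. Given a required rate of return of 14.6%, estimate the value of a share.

Deferred-dividend DDM. At t=7 the remaining stream is a growing perpetuity with first payment D_8 = 4.09.
V_7 = D_8/(r−g) = 4.09/(0.146−0.024) = 33.5246
P₀ = V_7/(1+r)^7 = 33.5246/(1+0.146)^7 = 12.9143

€12.91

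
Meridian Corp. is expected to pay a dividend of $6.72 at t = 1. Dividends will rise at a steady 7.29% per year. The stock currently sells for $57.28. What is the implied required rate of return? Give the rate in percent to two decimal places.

Rearranging the constant-growth DDM: r = D₁/P₀ + g.
r = 6.7200 / 57.28 + 0.0729 = 0.11732 + 0.0729 = 0.19022

19.02%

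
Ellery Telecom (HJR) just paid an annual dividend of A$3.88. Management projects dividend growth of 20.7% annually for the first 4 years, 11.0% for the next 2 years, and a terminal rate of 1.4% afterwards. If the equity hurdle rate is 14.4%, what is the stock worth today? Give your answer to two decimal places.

Three-stage DDM. Project D₁…D_6; terminal Gordon value at t=6 with g = 0.014; discount at r = 0.144.
D_1 = 4.6832
D_2 = 5.6526
D_3 = 6.8227
D_4 = 8.2349
D_5 = 9.1408
D_6 = 10.1463
TV_6 = 10.2883/(0.144−0.014) = 79.1410
P₀ = Σ Dₜ/(1+r)ᵗ + TV_6/(1+r)^6 = 62.2748

A$62.27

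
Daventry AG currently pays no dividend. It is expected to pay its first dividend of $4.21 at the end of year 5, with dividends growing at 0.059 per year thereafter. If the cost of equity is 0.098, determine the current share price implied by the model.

$74.27

Deferred-dividend DDM. At t=4 the remaining stream is a growing perpetuity with first payment D_5 = 4.21.
V_4 = D_5/(r−g) = 4.21/(0.098−0.059) = 107.9487
P₀ = V_4/(1+r)^4 = 107.9487/(1+0.098)^4 = 74.2691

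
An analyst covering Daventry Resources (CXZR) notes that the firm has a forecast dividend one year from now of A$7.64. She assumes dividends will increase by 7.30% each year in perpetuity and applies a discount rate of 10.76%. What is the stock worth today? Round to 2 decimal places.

Gordon growth model: P₀ = D₁/(r − g), with D₁ = 7.64 given directly.
P₀ = 7.6400 / (0.1076 − 0.073) = 7.6400 / 0.0346 = 220.8092

A$220.81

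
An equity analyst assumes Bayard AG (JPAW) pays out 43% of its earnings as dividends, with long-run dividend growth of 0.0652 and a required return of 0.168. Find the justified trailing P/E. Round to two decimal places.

4.46

Justified trailing P/E = b(1+g)/(r−g) = 0.43×(1+0.0652)/(0.168−0.0652) = 4.4556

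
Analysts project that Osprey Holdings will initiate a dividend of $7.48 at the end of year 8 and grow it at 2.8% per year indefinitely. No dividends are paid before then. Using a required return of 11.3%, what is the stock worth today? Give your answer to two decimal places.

$41.59

Deferred-dividend DDM. At t=7 the remaining stream is a growing perpetuity with first payment D_8 = 7.48.
V_7 = D_8/(r−g) = 7.48/(0.113−0.028) = 88.0000
P₀ = V_7/(1+r)^7 = 88.0000/(1+0.113)^7 = 41.5926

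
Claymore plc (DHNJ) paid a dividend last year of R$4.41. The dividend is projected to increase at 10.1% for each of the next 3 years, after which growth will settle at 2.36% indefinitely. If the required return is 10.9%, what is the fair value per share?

R$64.76

Two-stage DDM. Project D₁…D_3 at 0.101, terminal growth 0.0236, discount at r = 0.109.
D_1 = 4.8554
D_2 = 5.3458
D_3 = 5.8857
Terminal value at t=3: TV = D_4/(r−g) = 6.0246/(0.109−0.0236) = 70.5461
P₀ = 4.8554/(1+0.109)^1 + 5.3458/(1+0.109)^2 + 5.8857/(1+0.109)^3 + 70.5461/(1+0.109)^3 = 64.7624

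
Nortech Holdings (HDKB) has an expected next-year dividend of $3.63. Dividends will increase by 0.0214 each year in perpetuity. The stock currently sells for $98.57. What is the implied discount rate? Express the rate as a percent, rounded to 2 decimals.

Rearranging the constant-growth DDM: r = D₁/P₀ + g.
r = 3.6300 / 98.57 + 0.0214 = 0.03683 + 0.0214 = 0.05823

5.82%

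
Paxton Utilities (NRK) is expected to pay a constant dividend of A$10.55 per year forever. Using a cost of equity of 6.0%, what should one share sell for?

A$175.83

Zero-growth DDM (perpetuity): P₀ = D/r = 10.55 / 0.06 = 175.8333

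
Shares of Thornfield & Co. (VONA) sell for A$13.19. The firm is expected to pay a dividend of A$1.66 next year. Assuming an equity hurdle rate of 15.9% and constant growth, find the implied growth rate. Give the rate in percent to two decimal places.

3.31%

From P₀ = D₁/(r − g), the implied growth is g = r − D₁/P₀.
g = 0.159 − 1.66/13.19 = 0.159 − 0.12585 = 0.03315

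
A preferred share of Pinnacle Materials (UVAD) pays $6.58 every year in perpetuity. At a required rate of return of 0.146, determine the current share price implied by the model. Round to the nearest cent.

Zero-growth DDM (perpetuity): P₀ = D/r = 6.58 / 0.146 = 45.0685

$45.07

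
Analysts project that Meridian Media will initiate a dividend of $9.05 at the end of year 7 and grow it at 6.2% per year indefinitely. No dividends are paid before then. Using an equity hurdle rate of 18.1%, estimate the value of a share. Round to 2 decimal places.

Deferred-dividend DDM. At t=6 the remaining stream is a growing perpetuity with first payment D_7 = 9.05.
V_6 = D_7/(r−g) = 9.05/(0.181−0.062) = 76.0504
P₀ = V_6/(1+r)^6 = 76.0504/(1+0.181)^6 = 28.0287

$28.03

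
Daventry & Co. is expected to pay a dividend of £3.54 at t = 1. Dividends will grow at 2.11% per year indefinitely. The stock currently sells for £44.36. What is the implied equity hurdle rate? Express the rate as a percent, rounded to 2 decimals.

Rearranging the constant-growth DDM: r = D₁/P₀ + g.
r = 3.5400 / 44.36 + 0.0211 = 0.07980 + 0.0211 = 0.10090

10.09%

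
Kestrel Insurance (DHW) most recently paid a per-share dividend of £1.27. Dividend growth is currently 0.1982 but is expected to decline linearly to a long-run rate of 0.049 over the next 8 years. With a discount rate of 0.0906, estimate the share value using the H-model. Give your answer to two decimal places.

£50.24

H-model: P₀ = D₀[(1+g_L) + H(g_S−g_L)]/(r−g_L), with H = 8/2 = 4.
P₀ = 1.27 × [(1+0.049) + 4×(0.1982−0.049)] / (0.0906−0.049)
   = 1.27 × 1.6458 / 0.0416 = 50.2444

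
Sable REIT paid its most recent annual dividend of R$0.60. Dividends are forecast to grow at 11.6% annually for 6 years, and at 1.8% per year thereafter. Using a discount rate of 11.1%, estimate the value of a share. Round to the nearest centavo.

R$10.40

Two-stage DDM. Project D₁…D_6 at 0.116, terminal growth 0.018, discount at r = 0.111.
D_1 = 0.6696
D_2 = 0.7473
D_3 = 0.8340
D_4 = 0.9307
D_5 = 1.0387
D_6 = 1.1591
Terminal value at t=6: TV = D_7/(r−g) = 1.1800/(0.111−0.018) = 12.6882
P₀ = 0.6696/(1+0.111)^1 + 0.7473/(1+0.111)^2 + 0.8340/(1+0.111)^3 + 0.9307/(1+0.111)^4 + 1.0387/(1+0.111)^5 + 1.1591/(1+0.111)^6 + 12.6882/(1+0.111)^6 = 10.4042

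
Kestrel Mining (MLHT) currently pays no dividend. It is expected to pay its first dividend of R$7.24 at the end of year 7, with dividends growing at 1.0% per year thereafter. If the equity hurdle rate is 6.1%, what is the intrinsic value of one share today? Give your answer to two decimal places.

Deferred-dividend DDM. At t=6 the remaining stream is a growing perpetuity with first payment D_7 = 7.24.
V_6 = D_7/(r−g) = 7.24/(0.061−0.01) = 141.9608
P₀ = V_6/(1+r)^6 = 141.9608/(1+0.061)^6 = 99.5121

R$99.51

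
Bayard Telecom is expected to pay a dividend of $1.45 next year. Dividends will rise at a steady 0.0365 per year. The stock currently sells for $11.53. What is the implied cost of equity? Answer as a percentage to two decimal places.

Rearranging the constant-growth DDM: r = D₁/P₀ + g.
r = 1.4500 / 11.53 + 0.0365 = 0.12576 + 0.0365 = 0.16226

16.23%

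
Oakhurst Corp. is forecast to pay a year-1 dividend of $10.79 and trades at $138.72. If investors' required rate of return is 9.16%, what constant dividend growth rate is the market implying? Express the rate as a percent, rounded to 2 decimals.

1.38%

From P₀ = D₁/(r − g), the implied growth is g = r − D₁/P₀.
g = 0.0916 − 10.79/138.72 = 0.0916 − 0.07778 = 0.01382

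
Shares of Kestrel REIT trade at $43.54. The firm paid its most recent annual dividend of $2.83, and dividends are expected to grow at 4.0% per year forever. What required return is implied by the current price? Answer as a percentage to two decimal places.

10.76%

Rearranging the constant-growth DDM: r = D₁/P₀ + g.
D₁ = 2.83 × (1 + 0.04) = 2.9432.
r = 2.9432 / 43.54 + 0.04 = 0.06760 + 0.04 = 0.10760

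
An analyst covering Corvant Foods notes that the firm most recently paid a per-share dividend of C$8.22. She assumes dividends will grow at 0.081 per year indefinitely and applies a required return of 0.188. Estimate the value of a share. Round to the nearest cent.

C$83.05

Gordon growth model: P₀ = D₁/(r − g). D₁ = 8.22 × (1 + 0.081) = 8.8858.
P₀ = 8.8858 / (0.188 − 0.081) = 8.8858 / 0.107 = 83.0450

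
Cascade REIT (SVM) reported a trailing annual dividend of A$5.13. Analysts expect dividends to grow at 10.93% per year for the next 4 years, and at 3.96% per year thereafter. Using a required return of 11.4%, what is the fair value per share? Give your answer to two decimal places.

A$90.78

Two-stage DDM. Project D₁…D_4 at 0.1093, terminal growth 0.0396, discount at r = 0.114.
D_1 = 5.6907
D_2 = 6.3127
D_3 = 7.0027
D_4 = 7.7681
Terminal value at t=4: TV = D_5/(r−g) = 8.0757/(0.114−0.0396) = 108.5442
P₀ = 5.6907/(1+0.114)^1 + 6.3127/(1+0.114)^2 + 7.0027/(1+0.114)^3 + 7.7681/(1+0.114)^4 + 108.5442/(1+0.114)^4 = 90.7845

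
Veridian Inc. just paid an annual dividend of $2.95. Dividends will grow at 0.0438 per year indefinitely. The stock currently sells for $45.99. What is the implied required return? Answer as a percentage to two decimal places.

11.08%

Rearranging the constant-growth DDM: r = D₁/P₀ + g.
D₁ = 2.95 × (1 + 0.0438) = 3.0792.
r = 3.0792 / 45.99 + 0.0438 = 0.06695 + 0.0438 = 0.11075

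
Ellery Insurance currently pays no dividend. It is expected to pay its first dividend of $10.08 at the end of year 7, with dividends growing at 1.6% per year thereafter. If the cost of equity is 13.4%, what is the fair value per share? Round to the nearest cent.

$40.17

Deferred-dividend DDM. At t=6 the remaining stream is a growing perpetuity with first payment D_7 = 10.08.
V_6 = D_7/(r−g) = 10.08/(0.134−0.016) = 85.4237
P₀ = V_6/(1+r)^6 = 85.4237/(1+0.134)^6 = 40.1698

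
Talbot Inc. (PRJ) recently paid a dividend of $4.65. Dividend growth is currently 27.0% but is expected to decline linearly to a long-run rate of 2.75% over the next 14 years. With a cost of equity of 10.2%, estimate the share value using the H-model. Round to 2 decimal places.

H-model: P₀ = D₀[(1+g_L) + H(g_S−g_L)]/(r−g_L), with H = 14/2 = 7.
P₀ = 4.65 × [(1+0.0275) + 7×(0.27−0.0275)] / (0.102−0.0275)
   = 4.65 × 2.7250 / 0.0745 = 170.0839

$170.08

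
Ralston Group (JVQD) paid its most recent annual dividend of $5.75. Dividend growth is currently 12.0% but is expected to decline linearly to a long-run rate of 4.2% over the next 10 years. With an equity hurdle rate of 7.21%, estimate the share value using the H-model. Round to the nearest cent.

$273.55

H-model: P₀ = D₀[(1+g_L) + H(g_S−g_L)]/(r−g_L), with H = 10/2 = 5.
P₀ = 5.75 × [(1+0.042) + 5×(0.12−0.042)] / (0.0721−0.042)
   = 5.75 × 1.4320 / 0.0301 = 273.5548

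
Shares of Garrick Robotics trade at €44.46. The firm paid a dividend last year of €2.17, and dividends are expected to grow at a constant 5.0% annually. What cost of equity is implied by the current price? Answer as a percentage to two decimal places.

Rearranging the constant-growth DDM: r = D₁/P₀ + g.
D₁ = 2.17 × (1 + 0.05) = 2.2785.
r = 2.2785 / 44.46 + 0.05 = 0.05125 + 0.05 = 0.10125

10.12%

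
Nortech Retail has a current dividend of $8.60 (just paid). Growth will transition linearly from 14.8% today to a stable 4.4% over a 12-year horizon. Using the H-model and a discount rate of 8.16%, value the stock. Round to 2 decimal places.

$381.51

H-model: P₀ = D₀[(1+g_L) + H(g_S−g_L)]/(r−g_L), with H = 12/2 = 6.
P₀ = 8.60 × [(1+0.044) + 6×(0.148−0.044)] / (0.0816−0.044)
   = 8.60 × 1.6680 / 0.0376 = 381.5106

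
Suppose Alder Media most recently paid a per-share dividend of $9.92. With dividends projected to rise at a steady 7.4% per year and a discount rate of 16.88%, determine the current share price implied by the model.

$112.38

Gordon growth model: P₀ = D₁/(r − g). D₁ = 9.92 × (1 + 0.074) = 10.6541.
P₀ = 10.6541 / (0.1688 − 0.074) = 10.6541 / 0.0948 = 112.3848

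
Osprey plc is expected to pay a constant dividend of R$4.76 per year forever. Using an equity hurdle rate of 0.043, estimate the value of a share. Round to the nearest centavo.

R$110.70

Zero-growth DDM (perpetuity): P₀ = D/r = 4.76 / 0.043 = 110.6977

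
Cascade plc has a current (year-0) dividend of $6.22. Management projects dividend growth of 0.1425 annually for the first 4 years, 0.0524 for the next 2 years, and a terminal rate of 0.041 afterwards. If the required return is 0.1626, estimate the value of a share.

Three-stage DDM. Project D₁…D_6; terminal Gordon value at t=6 with g = 0.041; discount at r = 0.1626.
D_1 = 7.1063
D_2 = 8.1190
D_3 = 9.2760
D_4 = 10.5978
D_5 = 11.1531
D_6 = 11.7375
TV_6 = 12.2188/(0.1626−0.041) = 100.4833
P₀ = Σ Dₜ/(1+r)ᵗ + TV_6/(1+r)^6 = 74.5197

$74.52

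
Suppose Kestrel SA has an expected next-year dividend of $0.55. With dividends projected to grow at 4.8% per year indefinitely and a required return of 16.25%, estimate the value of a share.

Gordon growth model: P₀ = D₁/(r − g), with D₁ = 0.55 given directly.
P₀ = 0.5500 / (0.1625 − 0.048) = 0.5500 / 0.1145 = 4.8035

$4.80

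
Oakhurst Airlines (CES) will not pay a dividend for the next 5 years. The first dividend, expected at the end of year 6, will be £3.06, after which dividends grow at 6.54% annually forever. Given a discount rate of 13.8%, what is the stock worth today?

£22.08

Deferred-dividend DDM. At t=5 the remaining stream is a growing perpetuity with first payment D_6 = 3.06.
V_5 = D_6/(r−g) = 3.06/(0.138−0.0654) = 42.1488
P₀ = V_5/(1+r)^5 = 42.1488/(1+0.138)^5 = 22.0838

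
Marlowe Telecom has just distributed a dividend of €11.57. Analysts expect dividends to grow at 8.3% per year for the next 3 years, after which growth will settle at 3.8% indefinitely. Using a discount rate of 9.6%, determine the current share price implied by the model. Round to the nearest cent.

Two-stage DDM. Project D₁…D_3 at 0.083, terminal growth 0.038, discount at r = 0.096.
D_1 = 12.5303
D_2 = 13.5703
D_3 = 14.6967
Terminal value at t=3: TV = D_4/(r−g) = 15.2551/(0.096−0.038) = 263.0196
P₀ = 12.5303/(1+0.096)^1 + 13.5703/(1+0.096)^2 + 14.6967/(1+0.096)^3 + 263.0196/(1+0.096)^3 = 233.6751

€233.68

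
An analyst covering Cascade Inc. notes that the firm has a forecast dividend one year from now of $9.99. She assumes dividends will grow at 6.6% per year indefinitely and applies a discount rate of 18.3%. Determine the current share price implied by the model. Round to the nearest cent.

$85.38

Gordon growth model: P₀ = D₁/(r − g), with D₁ = 9.99 given directly.
P₀ = 9.9900 / (0.183 − 0.066) = 9.9900 / 0.117 = 85.3846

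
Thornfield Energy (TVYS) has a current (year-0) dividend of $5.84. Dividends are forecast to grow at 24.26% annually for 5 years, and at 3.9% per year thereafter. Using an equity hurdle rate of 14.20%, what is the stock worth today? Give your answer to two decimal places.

$127.74

Two-stage DDM. Project D₁…D_5 at 0.2426, terminal growth 0.039, discount at r = 0.142.
D_1 = 7.2568
D_2 = 9.0173
D_3 = 11.2049
D_4 = 13.9232
D_5 = 17.3009
Terminal value at t=5: TV = D_6/(r−g) = 17.9757/(0.142−0.039) = 174.5211
P₀ = 7.2568/(1+0.142)^1 + 9.0173/(1+0.142)^2 + 11.2049/(1+0.142)^3 + 13.9232/(1+0.142)^4 + 17.3009/(1+0.142)^5 + 174.5211/(1+0.142)^5 = 127.7350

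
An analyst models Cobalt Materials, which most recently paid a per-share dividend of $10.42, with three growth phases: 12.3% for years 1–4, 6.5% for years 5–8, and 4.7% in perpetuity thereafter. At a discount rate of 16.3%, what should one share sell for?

Three-stage DDM. Project D₁…D_8; terminal Gordon value at t=8 with g = 0.047; discount at r = 0.163.
D_1 = 11.7017
D_2 = 13.1410
D_3 = 14.7573
D_4 = 16.5725
D_5 = 17.6497
D_6 = 18.7969
D_7 = 20.0187
D_8 = 21.3199
TV_8 = 22.3219/(0.163−0.047) = 192.4305
P₀ = Σ Dₜ/(1+r)ᵗ + TV_8/(1+r)^8 = 124.9313

$124.93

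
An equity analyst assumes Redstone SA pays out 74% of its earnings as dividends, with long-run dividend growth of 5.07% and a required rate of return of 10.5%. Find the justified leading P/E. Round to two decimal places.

13.63

Justified leading P/E = b/(r−g) = 0.74/(0.105−0.0507) = 13.6280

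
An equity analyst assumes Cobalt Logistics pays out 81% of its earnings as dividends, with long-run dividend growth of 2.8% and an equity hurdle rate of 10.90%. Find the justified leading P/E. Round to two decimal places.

Justified leading P/E = b/(r−g) = 0.81/(0.109−0.028) = 10.0000

10.00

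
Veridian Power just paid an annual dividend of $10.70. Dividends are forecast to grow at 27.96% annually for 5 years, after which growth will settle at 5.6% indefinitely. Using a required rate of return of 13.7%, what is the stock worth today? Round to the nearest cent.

Two-stage DDM. Project D₁…D_5 at 0.2796, terminal growth 0.056, discount at r = 0.137.
D_1 = 13.6917
D_2 = 17.5199
D_3 = 22.4185
D_4 = 28.6867
D_5 = 36.7075
Terminal value at t=5: TV = D_6/(r−g) = 38.7631/(0.137−0.056) = 478.5572
P₀ = 13.6917/(1+0.137)^1 + 17.5199/(1+0.137)^2 + 22.4185/(1+0.137)^3 + 28.6867/(1+0.137)^4 + 36.7075/(1+0.137)^5 + 478.5572/(1+0.137)^5 = 329.1725

$329.17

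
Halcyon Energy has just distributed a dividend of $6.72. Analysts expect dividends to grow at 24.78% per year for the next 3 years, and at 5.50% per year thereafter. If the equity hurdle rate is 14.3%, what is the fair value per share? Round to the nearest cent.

$128.91

Two-stage DDM. Project D₁…D_3 at 0.2478, terminal growth 0.055, discount at r = 0.143.
D_1 = 8.3852
D_2 = 10.4631
D_3 = 13.0558
Terminal value at t=3: TV = D_4/(r−g) = 13.7739/(0.143−0.055) = 156.5215
P₀ = 8.3852/(1+0.143)^1 + 10.4631/(1+0.143)^2 + 13.0558/(1+0.143)^3 + 156.5215/(1+0.143)^3 = 128.9059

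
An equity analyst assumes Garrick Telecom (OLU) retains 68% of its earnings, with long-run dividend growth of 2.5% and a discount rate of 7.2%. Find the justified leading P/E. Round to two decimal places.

6.81

Payout ratio b = 1 − 0.68 = 0.32.
Justified leading P/E = b/(r−g) = 0.32/(0.072−0.025) = 6.8085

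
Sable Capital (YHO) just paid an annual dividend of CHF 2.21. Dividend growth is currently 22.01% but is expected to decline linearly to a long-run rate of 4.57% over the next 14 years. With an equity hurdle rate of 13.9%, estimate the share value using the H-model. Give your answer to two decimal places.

H-model: P₀ = D₀[(1+g_L) + H(g_S−g_L)]/(r−g_L), with H = 14/2 = 7.
P₀ = 2.21 × [(1+0.0457) + 7×(0.2201−0.0457)] / (0.139−0.0457)
   = 2.21 × 2.2665 / 0.0933 = 53.6867

CHF 53.69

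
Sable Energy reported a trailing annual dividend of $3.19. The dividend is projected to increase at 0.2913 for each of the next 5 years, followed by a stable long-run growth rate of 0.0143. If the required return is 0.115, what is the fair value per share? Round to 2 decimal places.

Two-stage DDM. Project D₁…D_5 at 0.2913, terminal growth 0.0143, discount at r = 0.115.
D_1 = 4.1192
D_2 = 5.3192
D_3 = 6.8687
D_4 = 8.8695
D_5 = 11.4532
Terminal value at t=5: TV = D_6/(r−g) = 11.6170/(0.115−0.0143) = 115.3622
P₀ = 4.1192/(1+0.115)^1 + 5.3192/(1+0.115)^2 + 6.8687/(1+0.115)^3 + 8.8695/(1+0.115)^4 + 11.4532/(1+0.115)^5 + 115.3622/(1+0.115)^5 = 92.2529

$92.25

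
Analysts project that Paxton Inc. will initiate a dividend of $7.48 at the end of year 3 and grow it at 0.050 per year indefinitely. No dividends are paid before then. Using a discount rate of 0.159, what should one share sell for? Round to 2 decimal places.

Deferred-dividend DDM. At t=2 the remaining stream is a growing perpetuity with first payment D_3 = 7.48.
V_2 = D_3/(r−g) = 7.48/(0.159−0.05) = 68.6239
P₀ = V_2/(1+r)^2 = 68.6239/(1+0.159)^2 = 51.0867

$51.09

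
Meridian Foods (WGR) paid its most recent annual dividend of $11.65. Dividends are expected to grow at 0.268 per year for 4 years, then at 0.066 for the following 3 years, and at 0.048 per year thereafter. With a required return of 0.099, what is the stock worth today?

Three-stage DDM. Project D₁…D_7; terminal Gordon value at t=7 with g = 0.048; discount at r = 0.099.
D_1 = 14.7722
D_2 = 18.7311
D_3 = 23.7511
D_4 = 30.1164
D_5 = 32.1041
D_6 = 34.2229
D_7 = 36.4817
TV_7 = 38.2328/(0.099−0.048) = 749.6623
P₀ = Σ Dₜ/(1+r)ᵗ + TV_7/(1+r)^7 = 512.9295

$512.93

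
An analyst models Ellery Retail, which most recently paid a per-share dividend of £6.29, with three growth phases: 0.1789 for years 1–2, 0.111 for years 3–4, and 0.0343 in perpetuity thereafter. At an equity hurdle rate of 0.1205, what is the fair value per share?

Three-stage DDM. Project D₁…D_4; terminal Gordon value at t=4 with g = 0.0343; discount at r = 0.1205.
D_1 = 7.4153
D_2 = 8.7419
D_3 = 9.7122
D_4 = 10.7903
TV_4 = 11.1604/(0.1205−0.0343) = 129.4708
P₀ = Σ Dₜ/(1+r)ᵗ + TV_4/(1+r)^4 = 109.4638

£109.46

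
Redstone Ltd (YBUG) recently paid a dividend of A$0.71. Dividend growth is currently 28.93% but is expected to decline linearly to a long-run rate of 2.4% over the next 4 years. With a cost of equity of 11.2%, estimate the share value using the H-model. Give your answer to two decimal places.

H-model: P₀ = D₀[(1+g_L) + H(g_S−g_L)]/(r−g_L), with H = 4/2 = 2.
P₀ = 0.71 × [(1+0.024) + 2×(0.2893−0.024)] / (0.112−0.024)
   = 0.71 × 1.5546 / 0.088 = 12.5428

A$12.54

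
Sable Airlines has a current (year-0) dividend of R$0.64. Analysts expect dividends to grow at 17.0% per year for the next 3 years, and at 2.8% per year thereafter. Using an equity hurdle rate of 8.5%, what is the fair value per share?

Two-stage DDM. Project D₁…D_3 at 0.17, terminal growth 0.028, discount at r = 0.085.
D_1 = 0.7488
D_2 = 0.8761
D_3 = 1.0250
Terminal value at t=3: TV = D_4/(r−g) = 1.0537/(0.085−0.028) = 18.4865
P₀ = 0.7488/(1+0.085)^1 + 0.8761/(1+0.085)^2 + 1.0250/(1+0.085)^3 + 18.4865/(1+0.085)^3 = 16.7101

R$16.71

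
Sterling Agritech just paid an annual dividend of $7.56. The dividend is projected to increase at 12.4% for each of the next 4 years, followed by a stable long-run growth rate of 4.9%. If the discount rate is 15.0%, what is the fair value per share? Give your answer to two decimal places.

$100.22

Two-stage DDM. Project D₁…D_4 at 0.124, terminal growth 0.049, discount at r = 0.15.
D_1 = 8.4974
D_2 = 9.5511
D_3 = 10.7355
D_4 = 12.0667
Terminal value at t=4: TV = D_5/(r−g) = 12.6579/(0.15−0.049) = 125.3260
P₀ = 8.4974/(1+0.15)^1 + 9.5511/(1+0.15)^2 + 10.7355/(1+0.15)^3 + 12.0667/(1+0.15)^4 + 125.3260/(1+0.15)^4 = 100.2245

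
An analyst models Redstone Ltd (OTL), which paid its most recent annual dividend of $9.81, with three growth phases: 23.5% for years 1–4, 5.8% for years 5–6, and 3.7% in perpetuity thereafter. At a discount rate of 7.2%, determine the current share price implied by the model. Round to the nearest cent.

$589.20

Three-stage DDM. Project D₁…D_6; terminal Gordon value at t=6 with g = 0.037; discount at r = 0.072.
D_1 = 12.1153
D_2 = 14.9625
D_3 = 18.4786
D_4 = 22.8211
D_5 = 24.1447
D_6 = 25.5451
TV_6 = 26.4903/(0.072−0.037) = 756.8658
P₀ = Σ Dₜ/(1+r)ᵗ + TV_6/(1+r)^6 = 589.2015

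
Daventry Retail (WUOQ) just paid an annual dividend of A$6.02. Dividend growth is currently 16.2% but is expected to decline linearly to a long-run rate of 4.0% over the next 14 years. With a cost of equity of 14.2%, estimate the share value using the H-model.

H-model: P₀ = D₀[(1+g_L) + H(g_S−g_L)]/(r−g_L), with H = 14/2 = 7.
P₀ = 6.02 × [(1+0.04) + 7×(0.162−0.04)] / (0.142−0.04)
   = 6.02 × 1.8940 / 0.102 = 111.7831

A$111.78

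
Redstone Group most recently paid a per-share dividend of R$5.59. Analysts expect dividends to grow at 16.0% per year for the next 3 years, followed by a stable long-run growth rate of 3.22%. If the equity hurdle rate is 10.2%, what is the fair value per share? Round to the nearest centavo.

R$115.01

Two-stage DDM. Project D₁…D_3 at 0.16, terminal growth 0.0322, discount at r = 0.102.
D_1 = 6.4844
D_2 = 7.5219
D_3 = 8.7254
Terminal value at t=3: TV = D_4/(r−g) = 9.0064/(0.102−0.0322) = 129.0310
P₀ = 6.4844/(1+0.102)^1 + 7.5219/(1+0.102)^2 + 8.7254/(1+0.102)^3 + 129.0310/(1+0.102)^3 = 115.0141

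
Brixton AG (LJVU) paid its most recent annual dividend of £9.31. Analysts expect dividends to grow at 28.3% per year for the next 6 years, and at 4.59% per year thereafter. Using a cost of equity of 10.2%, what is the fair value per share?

Two-stage DDM. Project D₁…D_6 at 0.283, terminal growth 0.0459, discount at r = 0.102.
D_1 = 11.9447
D_2 = 15.3251
D_3 = 19.6621
D_4 = 25.2265
D_5 = 32.3655
D_6 = 41.5250
Terminal value at t=6: TV = D_7/(r−g) = 43.4310/(0.102−0.0459) = 774.1710
P₀ = 11.9447/(1+0.102)^1 + 15.3251/(1+0.102)^2 + 19.6621/(1+0.102)^3 + 25.2265/(1+0.102)^4 + 32.3655/(1+0.102)^5 + 41.5250/(1+0.102)^6 + 774.1710/(1+0.102)^6 = 530.6187

£530.62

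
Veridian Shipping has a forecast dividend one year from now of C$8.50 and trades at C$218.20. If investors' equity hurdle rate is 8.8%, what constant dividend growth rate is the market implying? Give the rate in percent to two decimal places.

From P₀ = D₁/(r − g), the implied growth is g = r − D₁/P₀.
g = 0.088 − 8.50/218.20 = 0.088 − 0.03896 = 0.04904

4.90%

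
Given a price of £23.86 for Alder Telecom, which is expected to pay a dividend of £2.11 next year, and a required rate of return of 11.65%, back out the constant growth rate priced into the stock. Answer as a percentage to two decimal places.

2.81%

From P₀ = D₁/(r − g), the implied growth is g = r − D₁/P₀.
g = 0.1165 − 2.11/23.86 = 0.1165 − 0.08843 = 0.02807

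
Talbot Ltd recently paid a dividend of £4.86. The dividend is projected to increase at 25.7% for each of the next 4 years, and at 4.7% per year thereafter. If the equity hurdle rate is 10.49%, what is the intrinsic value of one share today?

Two-stage DDM. Project D₁…D_4 at 0.257, terminal growth 0.047, discount at r = 0.1049.
D_1 = 6.1090
D_2 = 7.6790
D_3 = 9.6526
D_4 = 12.1333
Terminal value at t=4: TV = D_5/(r−g) = 12.7035/(0.1049−0.047) = 219.4045
P₀ = 6.1090/(1+0.1049)^1 + 7.6790/(1+0.1049)^2 + 9.6526/(1+0.1049)^3 + 12.1333/(1+0.1049)^4 + 219.4045/(1+0.1049)^4 = 174.3319

£174.33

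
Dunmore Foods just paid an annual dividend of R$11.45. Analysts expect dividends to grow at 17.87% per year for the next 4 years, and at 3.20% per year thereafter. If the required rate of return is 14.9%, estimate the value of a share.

R$160.69

Two-stage DDM. Project D₁…D_4 at 0.1787, terminal growth 0.032, discount at r = 0.149.
D_1 = 13.4961
D_2 = 15.9079
D_3 = 18.7506
D_4 = 22.1013
Terminal value at t=4: TV = D_5/(r−g) = 22.8086/(0.149−0.032) = 194.9452
P₀ = 13.4961/(1+0.149)^1 + 15.9079/(1+0.149)^2 + 18.7506/(1+0.149)^3 + 22.1013/(1+0.149)^4 + 194.9452/(1+0.149)^4 = 160.6862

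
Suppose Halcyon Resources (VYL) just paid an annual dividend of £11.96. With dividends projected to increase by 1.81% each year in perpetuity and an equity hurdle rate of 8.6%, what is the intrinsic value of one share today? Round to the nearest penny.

Gordon growth model: P₀ = D₁/(r − g). D₁ = 11.96 × (1 + 0.0181) = 12.1765.
P₀ = 12.1765 / (0.086 − 0.0181) = 12.1765 / 0.0679 = 179.3295

£179.33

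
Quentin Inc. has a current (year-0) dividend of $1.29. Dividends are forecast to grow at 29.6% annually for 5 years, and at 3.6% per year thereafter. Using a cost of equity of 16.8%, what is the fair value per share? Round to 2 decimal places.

$25.94

Two-stage DDM. Project D₁…D_5 at 0.296, terminal growth 0.036, discount at r = 0.168.
D_1 = 1.6718
D_2 = 2.1667
D_3 = 2.8080
D_4 = 3.6392
D_5 = 4.7164
Terminal value at t=5: TV = D_6/(r−g) = 4.8862/(0.168−0.036) = 37.0169
P₀ = 1.6718/(1+0.168)^1 + 2.1667/(1+0.168)^2 + 2.8080/(1+0.168)^3 + 3.6392/(1+0.168)^4 + 4.7164/(1+0.168)^5 + 37.0169/(1+0.168)^5 = 25.9359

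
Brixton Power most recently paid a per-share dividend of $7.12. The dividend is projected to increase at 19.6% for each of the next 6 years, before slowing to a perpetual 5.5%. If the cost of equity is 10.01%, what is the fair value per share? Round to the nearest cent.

$332.83

Two-stage DDM. Project D₁…D_6 at 0.196, terminal growth 0.055, discount at r = 0.1001.
D_1 = 8.5155
D_2 = 10.1846
D_3 = 12.1807
D_4 = 14.5682
D_5 = 17.4235
D_6 = 20.8385
Terminal value at t=6: TV = D_7/(r−g) = 21.9846/(0.1001−0.055) = 487.4645
P₀ = 8.5155/(1+0.1001)^1 + 10.1846/(1+0.1001)^2 + 12.1807/(1+0.1001)^3 + 14.5682/(1+0.1001)^4 + 17.4235/(1+0.1001)^5 + 20.8385/(1+0.1001)^6 + 487.4645/(1+0.1001)^6 = 332.8329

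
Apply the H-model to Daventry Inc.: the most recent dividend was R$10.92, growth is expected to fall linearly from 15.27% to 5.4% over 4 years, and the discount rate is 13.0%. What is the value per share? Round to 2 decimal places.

R$179.81

H-model: P₀ = D₀[(1+g_L) + H(g_S−g_L)]/(r−g_L), with H = 4/2 = 2.
P₀ = 10.92 × [(1+0.054) + 2×(0.1527−0.054)] / (0.13−0.054)
   = 10.92 × 1.2514 / 0.076 = 179.8064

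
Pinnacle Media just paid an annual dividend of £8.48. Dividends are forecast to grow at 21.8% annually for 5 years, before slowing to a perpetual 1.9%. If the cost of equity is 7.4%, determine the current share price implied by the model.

£357.56

Two-stage DDM. Project D₁…D_5 at 0.218, terminal growth 0.019, discount at r = 0.074.
D_1 = 10.3286
D_2 = 12.5803
D_3 = 15.3228
D_4 = 18.6632
D_5 = 22.7317
Terminal value at t=5: TV = D_6/(r−g) = 23.1636/(0.074−0.019) = 421.1568
P₀ = 10.3286/(1+0.074)^1 + 12.5803/(1+0.074)^2 + 15.3228/(1+0.074)^3 + 18.6632/(1+0.074)^4 + 22.7317/(1+0.074)^5 + 421.1568/(1+0.074)^5 = 357.5557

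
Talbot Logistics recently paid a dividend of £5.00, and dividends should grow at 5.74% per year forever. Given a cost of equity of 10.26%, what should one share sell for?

£116.97

Gordon growth model: P₀ = D₁/(r − g). D₁ = 5.00 × (1 + 0.0574) = 5.2870.
P₀ = 5.2870 / (0.1026 − 0.0574) = 5.2870 / 0.0452 = 116.9690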